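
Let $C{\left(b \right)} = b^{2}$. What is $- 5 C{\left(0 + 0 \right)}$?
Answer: $0$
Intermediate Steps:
$- 5 C{\left(0 + 0 \right)} = - 5 \left(0 + 0\right)^{2} = - 5 \cdot 0^{2} = \left(-5\right) 0 = 0$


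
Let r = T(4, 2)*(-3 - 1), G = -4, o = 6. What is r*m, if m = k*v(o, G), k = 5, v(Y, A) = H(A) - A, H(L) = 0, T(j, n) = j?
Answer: -320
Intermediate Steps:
v(Y, A) = -A (v(Y, A) = 0 - A = -A)
m = 20 (m = 5*(-1*(-4)) = 5*4 = 20)
r = -16 (r = 4*(-3 - 1) = 4*(-4) = -16)
r*m = -16*20 = -320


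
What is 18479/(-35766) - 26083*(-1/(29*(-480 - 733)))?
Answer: -1582920361/1258140582 ≈ -1.2581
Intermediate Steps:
18479/(-35766) - 26083*(-1/(29*(-480 - 733))) = 18479*(-1/35766) - 26083/((-29*(-1213))) = -18479/35766 - 26083/35177 = -1582920361/1258140582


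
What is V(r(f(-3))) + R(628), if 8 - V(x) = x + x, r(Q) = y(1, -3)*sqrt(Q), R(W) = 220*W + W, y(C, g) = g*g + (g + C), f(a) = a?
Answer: 138796 - 14*I*sqrt(3) ≈ 1.388e+5 - 24.249*I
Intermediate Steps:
y(C, g) = C + g + g**2 (y(C, g) = g**2 + (C + g) = C + g + g**2)
R(W) = 221*W
r(Q) = 7*sqrt(Q) (r(Q) = (1 - 3 + (-3)**2)*sqrt(Q) = (1 - 3 + 9)*sqrt(Q) = 7*sqrt(Q))
V(x) = 8 - 2*x (V(x) = 8 - (x + x) = 8 - 2*x)
V(r(f(-3))) + R(628) = (8 - 14*sqrt(-3)) + 221*628 = (8 - 14*I*sqrt(3)) + 138788 = 138796 - 14*I*sqrt(3)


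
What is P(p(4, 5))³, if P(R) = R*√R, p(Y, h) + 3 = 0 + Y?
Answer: 1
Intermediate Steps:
p(Y, h) = -3 + Y (p(Y, h) = -3 + (0 + Y) = -3 + Y)
P(R) = R^(3/2)
P(p(4, 5))³ = ((-3 + 4)^(3/2))³ = (1^(3/2))³ = 1³ = 1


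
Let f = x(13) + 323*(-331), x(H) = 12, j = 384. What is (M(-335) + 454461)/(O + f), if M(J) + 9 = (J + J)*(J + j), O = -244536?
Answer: -421622/351437 ≈ -1.1997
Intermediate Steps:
M(J) = -9 + 2*J*(384 + J) (M(J) = -9 + (J + J)*(J + 384) = -9 + (2*J)*(384 + J) = -9 + 2*J*(384 + J))
f = -106901 (f = 12 + 323*(-331) = 12 - 106913 = -106901)
(M(-335) + 454461)/(O + f) = ((-9 + 2*(-335)**2 + 768*(-335)) + 454461)/(-244536 - 106901) = ((-9 + 2*112225 - 257280) + 454461)/(-351437) = ((-9 + 224450 - 257280) + 454461)*(-1/351437) = (-32839 + 454461)*(-1/351437) = 421622*(-1/351437) = -421622/351437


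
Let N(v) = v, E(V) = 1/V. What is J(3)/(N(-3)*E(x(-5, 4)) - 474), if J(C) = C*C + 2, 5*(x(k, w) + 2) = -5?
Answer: -1/43 ≈ -0.023256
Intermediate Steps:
x(k, w) = -3 (x(k, w) = -2 + (1/5)*(-5) = -2 - 1 = -3)
E(V) = 1/V
J(C) = 2 + C**2 (J(C) = C**2 + 2 = 2 + C**2)
J(3)/(N(-3)*E(x(-5, 4)) - 474) = (2 + 3**2)/(-3/(-3) - 474) = (2 + 9)/(-3*(-1/3) - 474) = 11/(1 - 474) = 11/(-473) = -1/473*11 = -1/43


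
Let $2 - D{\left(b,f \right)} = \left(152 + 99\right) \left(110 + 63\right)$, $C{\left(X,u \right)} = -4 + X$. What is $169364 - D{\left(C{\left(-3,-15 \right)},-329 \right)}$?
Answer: $212785$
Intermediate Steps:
$D{\left(b,f \right)} = -43421$ ($D{\left(b,f \right)} = 2 - \left(152 + 99\right) \left(110 + 63\right) = 2 - 251 \cdot 173 = 2 - 43423 = -43421$)
$169364 - D{\left(C{\left(-3,-15 \right)},-329 \right)} = 169364 - -43421 = 169364 + 43421 = 212785$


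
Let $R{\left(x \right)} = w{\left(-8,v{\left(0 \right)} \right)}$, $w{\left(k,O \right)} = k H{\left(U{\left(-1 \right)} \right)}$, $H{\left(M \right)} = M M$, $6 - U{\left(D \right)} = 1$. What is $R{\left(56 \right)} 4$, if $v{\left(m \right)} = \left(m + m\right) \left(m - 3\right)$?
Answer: $-800$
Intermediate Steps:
$U{\left(D \right)} = 5$ ($U{\left(D \right)} = 6 - 1 = 5$)
$H{\left(M \right)} = M^{2}$
$v{\left(m \right)} = 2 m \left(-3 + m\right)$
$w{\left(k,O \right)} = 25 k$ ($w{\left(k,O \right)} = k 5^{2} = k 25 = 25 k$)
$R{\left(x \right)} = -200$ ($R{\left(x \right)} = 25 \left(-8\right) = -200$)
$R{\left(56 \right)} 4 = \left(-200\right) 4 = -800$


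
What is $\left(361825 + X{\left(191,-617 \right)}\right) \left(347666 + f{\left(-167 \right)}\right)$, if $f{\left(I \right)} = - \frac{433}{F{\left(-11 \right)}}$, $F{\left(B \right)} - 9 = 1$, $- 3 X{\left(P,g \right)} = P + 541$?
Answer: $\frac{1256937634887}{10} \approx 1.2569 \cdot 10^{11}$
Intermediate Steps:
$X{\left(P,g \right)} = - \frac{541}{3} - \frac{P}{3}$ ($X{\left(P,g \right)} = - \frac{P + 541}{3} = - \frac{541 + P}{3} = - \frac{541}{3} - \frac{P}{3}$)
$F{\left(B \right)} = 10$ ($F{\left(B \right)} = 9 + 1 = 10$)
$f{\left(I \right)} = - \frac{433}{10}$
$\left(361825 + X{\left(191,-617 \right)}\right) \left(347666 + f{\left(-167 \right)}\right) = \left(361825 - 244\right) \left(347666 - \frac{433}{10}\right) = \left(361825 - 244\right) \frac{3476227}{10} = 361581 \cdot \frac{3476227}{10} = \frac{1256937634887}{10}$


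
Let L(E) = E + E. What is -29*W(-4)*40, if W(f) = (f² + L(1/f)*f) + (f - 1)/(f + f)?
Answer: -21605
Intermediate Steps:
L(E) = 2*E
W(f) = 2 + f² + (-1 + f)/(2*f) (W(f) = (f² + (2/f)*f) + (f - 1)/(f + f) = (f² + 2) + (-1 + f)/((2*f)) = (2 + f²) + (-1 + f)*(1/(2*f)) = (2 + f²) + (-1 + f)/(2*f) = 2 + f² + (-1 + f)/(2*f))
-29*W(-4)*40 = -29*(5/2 + (-4)² - ½/(-4))*40 = -29*(5/2 + 16 - ½*(-¼))*40 = -29*(5/2 + 16 + ⅛)*40 = -29*149/8*40 = -4321/8*40 = -21605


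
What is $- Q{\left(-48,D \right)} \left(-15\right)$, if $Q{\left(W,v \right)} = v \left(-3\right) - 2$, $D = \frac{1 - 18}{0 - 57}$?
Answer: $- \frac{825}{19} \approx -43.421$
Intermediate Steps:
$D = \frac{17}{57}$ ($D = - \frac{17}{-57} = \left(-17\right) \left(- \frac{1}{57}\right) = \frac{17}{57} \approx 0.29825$)
$Q{\left(W,v \right)} = -2 - 3 v$ ($Q{\left(W,v \right)} = - 3 v - 2 = -2 - 3 v$)
$- Q{\left(-48,D \right)} \left(-15\right) = - \left(-2 - \frac{17}{19}\right) \left(-15\right) = - \frac{\left(-55\right) \left(-15\right)}{19} = \left(-1\right) \frac{825}{19} = - \frac{825}{19}$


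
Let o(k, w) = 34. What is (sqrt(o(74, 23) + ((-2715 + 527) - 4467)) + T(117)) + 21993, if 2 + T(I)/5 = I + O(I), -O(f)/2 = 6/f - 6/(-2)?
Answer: 878962/39 + I*sqrt(6621) ≈ 22538.0 + 81.37*I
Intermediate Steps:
O(f) = -6 - 12/f (O(f) = -2*(6/f - 6/(-2)) = -2*(6/f - 6*(-1/2)) = -2*(6/f + 3) = -2*(3 + 6/f) = -6 - 12/f)
T(I) = -40 - 60/I + 5*I (T(I) = -10 + 5*(I + (-6 - 12/I)) = -10 + 5*(-6 + I - 12/I) = -10 + (-30 - 60/I + 5*I) = -40 - 60/I + 5*I)
(sqrt(o(74, 23) + ((-2715 + 527) - 4467)) + T(117)) + 21993 = (sqrt(34 + ((-2715 + 527) - 4467)) + (-40 - 60/117 + 5*117)) + 21993 = (sqrt(34 + (-2188 - 4467)) + (-40 - 60*1/117 + 585)) + 21993 = (sqrt(34 - 6655) + (-40 - 20/39 + 585)) + 21993 = (sqrt(-6621) + 21235/39) + 21993 = (I*sqrt(6621) + 21235/39) + 21993 = (21235/39 + I*sqrt(6621)) + 21993 = 878962/39 + I*sqrt(6621)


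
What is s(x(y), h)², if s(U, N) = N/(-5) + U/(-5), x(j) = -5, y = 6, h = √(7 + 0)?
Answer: (5 - √7)²/25 ≈ 0.22170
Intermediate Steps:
h = √7 ≈ 2.6458
s(U, N) = -N/5 - U/5 (s(U, N) = N*(-⅕) + U*(-⅕) = -N/5 - U/5)
s(x(y), h)² = (-√7/5 - ⅕*(-5))² = (-√7/5 + 1)² = (1 - √7/5)²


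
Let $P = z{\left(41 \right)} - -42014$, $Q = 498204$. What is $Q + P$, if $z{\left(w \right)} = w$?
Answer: $540259$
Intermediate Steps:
$P = 42055$ ($P = 41 - -42014 = 41 + 42014 = 42055$)
$Q + P = 498204 + 42055 = 540259$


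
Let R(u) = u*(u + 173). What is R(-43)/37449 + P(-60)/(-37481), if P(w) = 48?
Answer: -211316342/1403625969 ≈ -0.15055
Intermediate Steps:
R(u) = u*(173 + u)
R(-43)/37449 + P(-60)/(-37481) = -43*(173 - 43)/37449 + 48/(-37481) = -43*130*(1/37449) + 48*(-1/37481) = -5590*1/37449 - 48/37481 = -5590/37449 - 48/37481 = -211316342/1403625969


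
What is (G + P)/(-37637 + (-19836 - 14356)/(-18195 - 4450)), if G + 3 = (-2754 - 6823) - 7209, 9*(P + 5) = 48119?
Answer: 2333046415/7670301057 ≈ 0.30417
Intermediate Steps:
P = 48074/9 (P = -5 + (1/9)*48119 = -5 + 48119/9 = 48074/9 ≈ 5341.6)
G = -16789 (G = -3 + ((-2754 - 6823) - 7209) = -3 + (-9577 - 7209) = -3 - 16786 = -16789)
(G + P)/(-37637 + (-19836 - 14356)/(-18195 - 4450)) = (-16789 + 48074/9)/(-37637 + (-19836 - 14356)/(-18195 - 4450)) = -103027/(9*(-37637 - 34192/(-22645))) = -103027/(9*(-37637 - 34192*(-1/22645))) = -103027/(9*(-37637 + 34192/22645)) = -103027/(9*(-852255673/22645)) = -103027/9*(-22645/852255673) = 2333046415/7670301057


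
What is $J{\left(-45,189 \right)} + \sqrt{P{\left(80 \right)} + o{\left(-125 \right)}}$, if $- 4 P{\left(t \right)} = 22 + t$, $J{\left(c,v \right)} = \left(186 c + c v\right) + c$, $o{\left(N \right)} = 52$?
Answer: $-16920 + \frac{\sqrt{106}}{2} \approx -16915.0$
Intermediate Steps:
$J{\left(c,v \right)} = 187 c + c v$
$P{\left(t \right)} = - \frac{11}{2} - \frac{t}{4}$ ($P{\left(t \right)} = - \frac{22 + t}{4} = - \frac{11}{2} - \frac{t}{4}$)
$J{\left(-45,189 \right)} + \sqrt{P{\left(80 \right)} + o{\left(-125 \right)}} = - 45 \left(187 + 189\right) + \sqrt{\left(- \frac{11}{2} - 20\right) + 52} = \left(-45\right) 376 + \sqrt{\left(- \frac{11}{2} - 20\right) + 52} = -16920 + \sqrt{- \frac{51}{2} + 52} = -16920 + \sqrt{\frac{53}{2}} = -16920 + \frac{\sqrt{106}}{2}$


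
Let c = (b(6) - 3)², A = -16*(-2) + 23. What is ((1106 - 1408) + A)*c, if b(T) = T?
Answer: -2223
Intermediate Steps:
A = 55 (A = 32 + 23 = 55)
c = 9 (c = (6 - 3)² = 3² = 9)
((1106 - 1408) + A)*c = ((1106 - 1408) + 55)*9 = (-302 + 55)*9 = -247*9 = -2223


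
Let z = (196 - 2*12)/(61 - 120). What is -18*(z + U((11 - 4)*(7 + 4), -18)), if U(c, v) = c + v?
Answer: -59562/59 ≈ -1009.5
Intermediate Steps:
z = -172/59 (z = (196 - 24)/(-59) = 172*(-1/59) = -172/59 ≈ -2.9153)
-18*(z + U((11 - 4)*(7 + 4), -18)) = -18*(-172/59 + ((11 - 4)*(7 + 4) - 18)) = -18*(-172/59 + (7*11 - 18)) = -18*(-172/59 + (77 - 18)) = -18*(-172/59 + 59) = -18*3309/59 = -59562/59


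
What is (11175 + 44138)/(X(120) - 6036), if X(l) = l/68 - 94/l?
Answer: -56419260/6155719 ≈ -9.1653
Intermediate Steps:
X(l) = -94/l + l/68 (X(l) = l*(1/68) - 94/l = l/68 - 94/l = -94/l + l/68)
(11175 + 44138)/(X(120) - 6036) = (11175 + 44138)/((-94/120 + (1/68)*120) - 6036) = 55313/((-94*1/120 + 30/17) - 6036) = 55313/((-47/60 + 30/17) - 6036) = 55313/(1001/1020 - 6036) = 55313/(-6155719/1020) = 55313*(-1020/6155719) = -56419260/6155719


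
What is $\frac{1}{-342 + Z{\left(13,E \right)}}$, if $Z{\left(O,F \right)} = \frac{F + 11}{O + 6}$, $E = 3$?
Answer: $- \frac{19}{6484} \approx -0.0029303$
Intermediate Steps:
$Z{\left(O,F \right)} = \frac{11 + F}{6 + O}$
$\frac{1}{-342 + Z{\left(13,E \right)}} = \frac{1}{-342 + \frac{11 + 3}{6 + 13}} = \frac{1}{-342 + \frac{1}{19} \cdot 14} = \frac{1}{-342 + \frac{14}{19}} = \frac{1}{- \frac{6484}{19}} = - \frac{19}{6484}$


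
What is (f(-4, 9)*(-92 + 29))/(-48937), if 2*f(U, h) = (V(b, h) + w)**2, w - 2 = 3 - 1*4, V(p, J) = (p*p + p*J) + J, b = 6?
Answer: 45000/6991 ≈ 6.4368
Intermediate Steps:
V(p, J) = J + p**2 + J*p (V(p, J) = (p**2 + J*p) + J = J + p**2 + J*p)
w = 1 (w = 2 + (3 - 1*4) = 2 + (3 - 4) = 2 - 1 = 1)
f(U, h) = (37 + 7*h)**2/2 (f(U, h) = ((h + 6**2 + h*6) + 1)**2/2 = ((h + 36 + 6*h) + 1)**2/2 = ((36 + 7*h) + 1)**2/2 = (37 + 7*h)**2/2)
(f(-4, 9)*(-92 + 29))/(-48937) = (((37 + 7*9)**2/2)*(-92 + 29))/(-48937) = (((37 + 63)**2/2)*(-63))*(-1/48937) = (((1/2)*100**2)*(-63))*(-1/48937) = (((1/2)*10000)*(-63))*(-1/48937) = (5000*(-63))*(-1/48937) = -315000*(-1/48937) = 45000/6991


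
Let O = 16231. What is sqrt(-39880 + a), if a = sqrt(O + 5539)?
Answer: sqrt(-39880 + sqrt(21770)) ≈ 199.33*I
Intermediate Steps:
a = sqrt(21770) (a = sqrt(16231 + 5539) = sqrt(21770) ≈ 147.55)
sqrt(-39880 + a) = sqrt(-39880 + sqrt(21770))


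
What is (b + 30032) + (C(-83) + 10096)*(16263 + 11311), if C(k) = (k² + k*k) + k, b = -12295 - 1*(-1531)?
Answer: 656032302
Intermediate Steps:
b = -10764 (b = -12295 + 1531 = -10764)
C(k) = k + 2*k² (C(k) = (k² + k²) + k = 2*k² + k = k + 2*k²)
(b + 30032) + (C(-83) + 10096)*(16263 + 11311) = (-10764 + 30032) + (-83*(1 + 2*(-83)) + 10096)*(16263 + 11311) = 19268 + (-83*(1 - 166) + 10096)*27574 = 19268 + (-83*(-165) + 10096)*27574 = 19268 + (13695 + 10096)*27574 = 19268 + 23791*27574 = 19268 + 656013034 = 656032302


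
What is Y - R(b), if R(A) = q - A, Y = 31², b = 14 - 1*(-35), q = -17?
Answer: 1027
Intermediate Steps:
b = 49 (b = 14 + 35 = 49)
Y = 961
R(A) = -17 - A
Y - R(b) = 961 - (-17 - 1*49) = 961 - (-17 - 49) = 961 - 1*(-66) = 961 + 66 = 1027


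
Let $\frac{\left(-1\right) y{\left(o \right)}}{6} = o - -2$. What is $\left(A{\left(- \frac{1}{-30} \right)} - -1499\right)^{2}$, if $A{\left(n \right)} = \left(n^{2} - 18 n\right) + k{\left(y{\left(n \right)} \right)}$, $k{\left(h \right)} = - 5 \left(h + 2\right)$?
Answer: $\frac{1944521480521}{810000} \approx 2.4006 \cdot 10^{6}$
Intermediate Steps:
$y{\left(o \right)} = -12 - 6 o$ ($y{\left(o \right)} = - 6 \left(o - -2\right) = - 6 \left(o + 2\right) = - 6 \left(2 + o\right) = -12 - 6 o$)
$k{\left(h \right)} = -10 - 5 h$ ($k{\left(h \right)} = - 5 \left(2 + h\right) = -10 - 5 h$)
$A{\left(n \right)} = 50 + n^{2} + 12 n$ ($A{\left(n \right)} = \left(n^{2} - 18 n\right) - \left(10 + 5 \left(-12 - 6 n\right)\right) = \left(n^{2} - 18 n\right) + \left(-10 + \left(60 + 30 n\right)\right) = \left(n^{2} - 18 n\right) + \left(50 + 30 n\right) = 50 + n^{2} + 12 n$)
$\left(A{\left(- \frac{1}{-30} \right)} - -1499\right)^{2} = \left(\left(50 + \left(- \frac{1}{-30}\right)^{2} + 12 \left(- \frac{1}{-30}\right)\right) - -1499\right)^{2} = \left(\left(50 + \left(\left(-1\right) \left(- \frac{1}{30}\right)\right)^{2} + 12 \left(\left(-1\right) \left(- \frac{1}{30}\right)\right)\right) + 1499\right)^{2} = \left(\left(50 + \left(\frac{1}{30}\right)^{2} + 12 \cdot \frac{1}{30}\right) + 1499\right)^{2} = \left(\left(50 + \frac{1}{900} + \frac{2}{5}\right) + 1499\right)^{2} = \left(\frac{45361}{900} + 1499\right)^{2} = \left(\frac{1394461}{900}\right)^{2} = \frac{1944521480521}{810000}$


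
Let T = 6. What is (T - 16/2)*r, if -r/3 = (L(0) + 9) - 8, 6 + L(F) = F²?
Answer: -30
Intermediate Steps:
L(F) = -6 + F²
r = 15 (r = -3*(((-6 + 0²) + 9) - 8) = -3*(((-6 + 0) + 9) - 8) = -3*((-6 + 9) - 8) = -3*(3 - 8) = -3*(-5) = 15)
(T - 16/2)*r = (6 - 16/2)*15 = (6 - 16*½)*15 = (6 - 8)*15 = -2*15 = -30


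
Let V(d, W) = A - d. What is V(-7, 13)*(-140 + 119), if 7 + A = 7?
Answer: -147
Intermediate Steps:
A = 0 (A = -7 + 7 = 0)
V(d, W) = -d (V(d, W) = 0 - d = -d)
V(-7, 13)*(-140 + 119) = (-1*(-7))*(-140 + 119) = 7*(-21) = -147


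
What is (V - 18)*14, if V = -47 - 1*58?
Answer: -1722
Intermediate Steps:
V = -105 (V = -47 - 58 = -105)
(V - 18)*14 = (-105 - 18)*14 = -123*14 = -1722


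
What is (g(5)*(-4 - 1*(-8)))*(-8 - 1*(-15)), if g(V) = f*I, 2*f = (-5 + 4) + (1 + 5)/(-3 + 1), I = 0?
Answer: 0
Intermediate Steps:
f = -2 (f = ((-5 + 4) + (1 + 5)/(-3 + 1))/2 = (-1 + 6/(-2))/2 = (-1 + 6*(-½))/2 = (-1 - 3)/2 = (½)*(-4) = -2)
g(V) = 0 (g(V) = -2*0 = 0)
(g(5)*(-4 - 1*(-8)))*(-8 - 1*(-15)) = (0*(-4 - 1*(-8)))*(-8 - 1*(-15)) = (0*(-4 + 8))*(-8 + 15) = (0*4)*7 = 0*7 = 0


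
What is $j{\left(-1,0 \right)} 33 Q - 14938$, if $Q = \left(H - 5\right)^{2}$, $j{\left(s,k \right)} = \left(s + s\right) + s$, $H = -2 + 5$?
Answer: $-15334$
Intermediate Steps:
$H = 3$
$j{\left(s,k \right)} = 3 s$ ($j{\left(s,k \right)} = 2 s + s = 3 s$)
$Q = 4$ ($Q = \left(3 - 5\right)^{2} = \left(-2\right)^{2} = 4$)
$j{\left(-1,0 \right)} 33 Q - 14938 = 3 \left(-1\right) 33 \cdot 4 - 14938 = \left(-3\right) 33 \cdot 4 - 14938 = \left(-99\right) 4 - 14938 = -396 - 14938 = -15334$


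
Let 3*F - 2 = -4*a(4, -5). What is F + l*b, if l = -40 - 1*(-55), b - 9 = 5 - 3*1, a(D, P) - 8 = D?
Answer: 449/3 ≈ 149.67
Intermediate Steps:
a(D, P) = 8 + D
b = 11 (b = 9 + (5 - 3*1) = 9 + (5 - 3) = 9 + 2 = 11)
F = -46/3 (F = 2/3 + (-4*(8 + 4))/3 = 2/3 + (-4*12)/3 = 2/3 + (1/3)*(-48) = 2/3 - 16 = -46/3 ≈ -15.333)
l = 15 (l = -40 + 55 = 15)
F + l*b = -46/3 + 15*11 = -46/3 + 165 = 449/3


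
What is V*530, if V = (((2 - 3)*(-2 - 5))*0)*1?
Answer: 0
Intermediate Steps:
V = 0 (V = (-1*(-7)*0)*1 = (7*0)*1 = 0*1 = 0)
V*530 = 0*530 = 0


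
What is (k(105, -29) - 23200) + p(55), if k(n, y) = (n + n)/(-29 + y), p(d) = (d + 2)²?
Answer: -578684/29 ≈ -19955.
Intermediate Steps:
p(d) = (2 + d)²
k(n, y) = 2*n/(-29 + y) (k(n, y) = (2*n)/(-29 + y) = 2*n/(-29 + y))
(k(105, -29) - 23200) + p(55) = (2*105/(-29 - 29) - 23200) + (2 + 55)² = (2*105/(-58) - 23200) + 57² = (2*105*(-1/58) - 23200) + 3249 = (-105/29 - 23200) + 3249 = -672905/29 + 3249 = -578684/29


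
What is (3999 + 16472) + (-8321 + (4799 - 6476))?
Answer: 10473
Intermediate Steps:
(3999 + 16472) + (-8321 + (4799 - 6476)) = 20471 + (-8321 - 1677) = 20471 - 9998 = 10473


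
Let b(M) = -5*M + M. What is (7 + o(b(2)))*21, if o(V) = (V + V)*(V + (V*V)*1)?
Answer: -18669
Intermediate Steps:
b(M) = -4*M
o(V) = 2*V*(V + V²) (o(V) = (2*V)*(V + V²*1) = (2*V)*(V + V²) = 2*V*(V + V²))
(7 + o(b(2)))*21 = (7 + 2*(-4*2)²*(1 - 4*2))*21 = (7 + 2*(-8)²*(1 - 8))*21 = (7 + 2*64*(-7))*21 = (7 - 896)*21 = -889*21 = -18669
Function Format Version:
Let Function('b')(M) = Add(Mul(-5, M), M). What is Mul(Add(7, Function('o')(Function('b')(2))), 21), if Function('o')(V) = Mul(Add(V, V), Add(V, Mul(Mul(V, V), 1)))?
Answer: -18669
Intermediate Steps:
Function('b')(M) = Mul(-4, M)
Function('o')(V) = Mul(2, V, Add(V, Pow(V, 2))) (Function('o')(V) = Mul(Mul(2, V), Add(V, Mul(Pow(V, 2), 1))) = Mul(Mul(2, V), Add(V, Pow(V, 2))) = Mul(2, V, Add(V, Pow(V, 2))))
Mul(Add(7, Function('o')(Function('b')(2))), 21) = Mul(Add(7, Mul(2, Pow(Mul(-4, 2), 2), Add(1, Mul(-4, 2)))), 21) = Mul(Add(7, Mul(2, Pow(-8, 2), Add(1, -8))), 21) = Mul(Add(7, Mul(2, 64, -7)), 21) = Mul(Add(7, -896), 21) = Mul(-889, 21) = -18669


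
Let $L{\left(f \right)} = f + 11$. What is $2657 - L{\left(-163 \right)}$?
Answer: $2809$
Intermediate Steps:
$L{\left(f \right)} = 11 + f$
$2657 - L{\left(-163 \right)} = 2657 - \left(11 - 163\right) = 2657 - -152 = 2657 + 152 = 2809$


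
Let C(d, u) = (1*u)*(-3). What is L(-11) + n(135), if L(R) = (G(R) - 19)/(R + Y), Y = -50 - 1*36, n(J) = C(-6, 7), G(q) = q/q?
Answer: -2019/97 ≈ -20.814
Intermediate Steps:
G(q) = 1
C(d, u) = -3*u (C(d, u) = u*(-3) = -3*u)
n(J) = -21 (n(J) = -3*7 = -21)
Y = -86 (Y = -50 - 36 = -86)
L(R) = -18/(-86 + R) (L(R) = (1 - 19)/(R - 86) = -18/(-86 + R))
L(-11) + n(135) = -18/(-86 - 11) - 21 = -18/(-97) - 21 = -18*(-1/97) - 21 = 18/97 - 21 = -2019/97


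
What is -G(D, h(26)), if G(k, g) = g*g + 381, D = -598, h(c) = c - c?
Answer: -381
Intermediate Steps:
h(c) = 0
G(k, g) = 381 + g² (G(k, g) = g² + 381 = 381 + g²)
-G(D, h(26)) = -(381 + 0²) = -(381 + 0) = -1*381 = -381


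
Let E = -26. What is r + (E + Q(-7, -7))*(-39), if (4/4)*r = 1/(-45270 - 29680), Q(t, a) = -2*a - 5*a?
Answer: -67230151/74950 ≈ -897.00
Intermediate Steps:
Q(t, a) = -7*a
r = -1/74950 (r = 1/(-45270 - 29680) = 1/(-74950) = -1/74950 ≈ -1.3342e-5)
r + (E + Q(-7, -7))*(-39) = -1/74950 + (-26 - 7*(-7))*(-39) = -1/74950 + (-26 + 49)*(-39) = -1/74950 + 23*(-39) = -1/74950 - 897 = -67230151/74950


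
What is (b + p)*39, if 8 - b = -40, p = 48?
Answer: 3744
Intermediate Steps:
b = 48 (b = 8 - 1*(-40) = 8 + 40 = 48)
(b + p)*39 = (48 + 48)*39 = 96*39 = 3744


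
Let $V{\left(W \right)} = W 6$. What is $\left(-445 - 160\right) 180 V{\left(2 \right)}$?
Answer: $-1306800$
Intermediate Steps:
$V{\left(W \right)} = 6 W$
$\left(-445 - 160\right) 180 V{\left(2 \right)} = \left(-445 - 160\right) 180 \cdot 6 \cdot 2 = - 605 \cdot 180 \cdot 12 = \left(-605\right) 2160 = -1306800$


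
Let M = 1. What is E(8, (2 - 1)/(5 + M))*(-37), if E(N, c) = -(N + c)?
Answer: 1813/6 ≈ 302.17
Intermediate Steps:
E(N, c) = -N - c
E(8, (2 - 1)/(5 + M))*(-37) = (-1*8 - (2 - 1)/(5 + 1))*(-37) = (-8 - 1/6)*(-37) = (-8 - 1*⅙)*(-37) = (-8 - ⅙)*(-37) = -49/6*(-37) = 1813/6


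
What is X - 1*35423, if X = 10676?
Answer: -24747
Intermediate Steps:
X - 1*35423 = 10676 - 1*35423 = 10676 - 35423 = -24747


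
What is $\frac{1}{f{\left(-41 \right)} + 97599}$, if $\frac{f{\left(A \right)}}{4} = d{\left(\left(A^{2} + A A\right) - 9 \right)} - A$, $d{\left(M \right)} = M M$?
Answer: $\frac{1}{45068199} \approx 2.2189 \cdot 10^{-8}$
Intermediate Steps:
$d{\left(M \right)} = M^{2}$
$f{\left(A \right)} = - 4 A + 4 \left(-9 + 2 A^{2}\right)^{2}$ ($f{\left(A \right)} = 4 \left(\left(\left(A^{2} + A A\right) - 9\right)^{2} - A\right) = 4 \left(\left(\left(A^{2} + A^{2}\right) - 9\right)^{2} - A\right) = 4 \left(\left(2 A^{2} - 9\right)^{2} - A\right) = 4 \left(\left(-9 + 2 A^{2}\right)^{2} - A\right) = - 4 A + 4 \left(-9 + 2 A^{2}\right)^{2}$)
$\frac{1}{f{\left(-41 \right)} + 97599} = \frac{1}{\left(\left(-4\right) \left(-41\right) + 4 \left(-9 + 2 \left(-41\right)^{2}\right)^{2}\right) + 97599} = \frac{1}{\left(164 + 4 \left(-9 + 2 \cdot 1681\right)^{2}\right) + 97599} = \frac{1}{\left(164 + 4 \left(-9 + 3362\right)^{2}\right) + 97599} = \frac{1}{\left(164 + 4 \cdot 3353^{2}\right) + 97599} = \frac{1}{\left(164 + 4 \cdot 11242609\right) + 97599} = \frac{1}{\left(164 + 44970436\right) + 97599} = \frac{1}{44970600 + 97599} = \frac{1}{45068199}$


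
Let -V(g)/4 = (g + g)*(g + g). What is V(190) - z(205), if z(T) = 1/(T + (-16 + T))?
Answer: -227574401/394 ≈ -5.7760e+5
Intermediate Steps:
V(g) = -16*g**2 (V(g) = -4*(g + g)*(g + g) = -4*2*g*2*g = -16*g**2)
z(T) = 1/(-16 + 2*T)
V(190) - z(205) = -16*190**2 - 1/(2*(-8 + 205)) = -16*36100 - 1/(2*197) = -577600 - 1/(2*197) = -577600 - 1*1/394 = -577600 - 1/394 = -227574401/394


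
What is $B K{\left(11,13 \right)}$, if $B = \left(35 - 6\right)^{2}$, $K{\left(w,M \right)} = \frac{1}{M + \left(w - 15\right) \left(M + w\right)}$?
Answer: $- \frac{841}{83} \approx -10.133$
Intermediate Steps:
$K{\left(w,M \right)} = \frac{1}{M + \left(-15 + w\right) \left(M + w\right)}$
$B = 841$ ($B = 29^{2} = 841$)
$B K{\left(11,13 \right)} = \frac{841}{11^{2} - 165 - 182 + 13 \cdot 11} = \frac{841}{121 - 165 - 182 + 143} = \frac{841}{-83} = 841 \left(- \frac{1}{83}\right) = - \frac{841}{83}$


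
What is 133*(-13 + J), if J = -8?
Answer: -2793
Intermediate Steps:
133*(-13 + J) = 133*(-13 - 8) = 133*(-21) = -2793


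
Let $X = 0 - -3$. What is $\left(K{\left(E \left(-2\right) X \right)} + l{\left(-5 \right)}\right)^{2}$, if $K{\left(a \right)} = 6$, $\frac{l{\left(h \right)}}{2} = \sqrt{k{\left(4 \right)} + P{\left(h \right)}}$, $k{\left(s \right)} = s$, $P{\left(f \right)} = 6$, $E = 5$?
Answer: $76 + 24 \sqrt{10} \approx 151.89$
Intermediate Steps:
$X = 3$ ($X = 0 + 3 = 3$)
$l{\left(h \right)} = 2 \sqrt{10}$ ($l{\left(h \right)} = 2 \sqrt{4 + 6} = 2 \sqrt{10}$)
$\left(K{\left(E \left(-2\right) X \right)} + l{\left(-5 \right)}\right)^{2} = \left(6 + 2 \sqrt{10}\right)^{2}$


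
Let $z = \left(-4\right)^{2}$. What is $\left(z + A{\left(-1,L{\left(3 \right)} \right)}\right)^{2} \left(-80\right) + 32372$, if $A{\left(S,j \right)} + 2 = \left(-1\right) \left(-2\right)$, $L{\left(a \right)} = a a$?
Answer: $11892$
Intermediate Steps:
$z = 16$
$L{\left(a \right)} = a^{2}$
$A{\left(S,j \right)} = 0$ ($A{\left(S,j \right)} = -2 - -2 = -2 + 2 = 0$)
$\left(z + A{\left(-1,L{\left(3 \right)} \right)}\right)^{2} \left(-80\right) + 32372 = \left(16 + 0\right)^{2} \left(-80\right) + 32372 = 16^{2} \left(-80\right) + 32372 = 256 \left(-80\right) + 32372 = -20480 + 32372 = 11892$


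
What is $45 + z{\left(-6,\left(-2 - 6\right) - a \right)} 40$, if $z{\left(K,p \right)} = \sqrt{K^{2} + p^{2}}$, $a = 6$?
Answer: $45 + 80 \sqrt{58} \approx 654.26$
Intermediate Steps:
$45 + z{\left(-6,\left(-2 - 6\right) - a \right)} 40 = 45 + \sqrt{\left(-6\right)^{2} + \left(\left(-2 - 6\right) - 6\right)^{2}} \cdot 40 = 45 + \sqrt{36 + \left(\left(-2 - 6\right) - 6\right)^{2}} \cdot 40 = 45 + \sqrt{36 + \left(-8 - 6\right)^{2}} \cdot 40 = 45 + \sqrt{36 + \left(-14\right)^{2}} \cdot 40 = 45 + \sqrt{36 + 196} \cdot 40 = 45 + \sqrt{232} \cdot 40 = 45 + 2 \sqrt{58} \cdot 40 = 45 + 80 \sqrt{58}$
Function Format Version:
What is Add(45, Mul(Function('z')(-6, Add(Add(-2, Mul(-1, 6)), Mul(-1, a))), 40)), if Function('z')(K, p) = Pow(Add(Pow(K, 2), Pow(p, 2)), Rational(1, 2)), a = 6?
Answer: Add(45, Mul(80, Pow(58, Rational(1, 2)))) ≈ 654.26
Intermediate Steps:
Add(45, Mul(Function('z')(-6, Add(Add(-2, Mul(-1, 6)), Mul(-1, a))), 40)) = Add(45, Mul(Pow(Add(Pow(-6, 2), Pow(Add(Add(-2, Mul(-1, 6)), Mul(-1, 6)), 2)), Rational(1, 2)), 40)) = Add(45, Mul(Pow(Add(36, Pow(Add(Add(-2, -6), -6), 2)), Rational(1, 2)), 40)) = Add(45, Mul(Pow(Add(36, Pow(Add(-8, -6), 2)), Rational(1, 2)), 40)) = Add(45, Mul(Pow(Add(36, Pow(-14, 2)), Rational(1, 2)), 40)) = Add(45, Mul(Pow(Add(36, 196), Rational(1, 2)), 40)) = Add(45, Mul(Pow(232, Rational(1, 2)), 40)) = Add(45, Mul(Mul(2, Pow(58, Rational(1, 2))), 40)) = Add(45, Mul(80, Pow(58, Rational(1, 2))))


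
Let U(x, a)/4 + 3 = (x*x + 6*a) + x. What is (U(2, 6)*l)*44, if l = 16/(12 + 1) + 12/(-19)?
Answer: 78144/19 ≈ 4112.8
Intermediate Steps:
U(x, a) = -12 + 4*x + 4*x**2 + 24*a (U(x, a) = -12 + 4*((x*x + 6*a) + x) = -12 + 4*((x**2 + 6*a) + x) = -12 + 4*(x + x**2 + 6*a) = -12 + (4*x + 4*x**2 + 24*a) = -12 + 4*x + 4*x**2 + 24*a)
l = 148/247 (l = 16/13 + 12*(-1/19) = 16*(1/13) - 12/19 = 16/13 - 12/19 = 148/247 ≈ 0.59919)
(U(2, 6)*l)*44 = ((-12 + 4*2 + 4*2**2 + 24*6)*(148/247))*44 = ((-12 + 8 + 4*4 + 144)*(148/247))*44 = ((-12 + 8 + 16 + 144)*(148/247))*44 = (156*(148/247))*44 = (1776/19)*44 = 78144/19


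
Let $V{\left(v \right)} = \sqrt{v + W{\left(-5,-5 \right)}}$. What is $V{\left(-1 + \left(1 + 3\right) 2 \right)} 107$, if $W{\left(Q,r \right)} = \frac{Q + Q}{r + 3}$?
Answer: $214 \sqrt{3} \approx 370.66$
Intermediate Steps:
$W{\left(Q,r \right)} = \frac{2 Q}{3 + r}$
$V{\left(v \right)} = \sqrt{5 + v}$ ($V{\left(v \right)} = \sqrt{v + 2 \left(-5\right) \frac{1}{3 - 5}} = \sqrt{v + 2 \left(-5\right) \frac{1}{-2}} = \sqrt{v + 2 \left(-5\right) \left(- \frac{1}{2}\right)} = \sqrt{v + 5} = \sqrt{5 + v}$)
$V{\left(-1 + \left(1 + 3\right) 2 \right)} 107 = \sqrt{5 - \left(1 - \left(1 + 3\right) 2\right)} 107 = \sqrt{5 + \left(-1 + 4 \cdot 2\right)} 107 = \sqrt{5 + \left(-1 + 8\right)} 107 = \sqrt{5 + 7} \cdot 107 = \sqrt{12} \cdot 107 = 2 \sqrt{3} \cdot 107 = 214 \sqrt{3}$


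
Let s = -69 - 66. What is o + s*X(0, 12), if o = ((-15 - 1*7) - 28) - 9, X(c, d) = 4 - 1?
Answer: -464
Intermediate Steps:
s = -135
X(c, d) = 3
o = -59 (o = ((-15 - 7) - 28) - 9 = (-22 - 28) - 9 = -50 - 9 = -59)
o + s*X(0, 12) = -59 - 135*3 = -59 - 405 = -464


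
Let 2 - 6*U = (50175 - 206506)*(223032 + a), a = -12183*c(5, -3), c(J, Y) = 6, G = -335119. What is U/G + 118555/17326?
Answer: -202935744368293/17418815382 ≈ -11650.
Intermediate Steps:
a = -73098 (a = -12183*6 = -73098)
U = 11719666078/3 (U = 1/3 - (50175 - 206506)*(223032 - 73098)/6 = 1/3 - (-156331)*149934/6 = 1/3 - 1/6*(-23439332154) = 1/3 + 3906555359 = 11719666078/3 ≈ 3.9066e+9)
U/G + 118555/17326 = (11719666078/3)/(-335119) + 118555/17326 = (11719666078/3)*(-1/335119) + 118555*(1/17326) = -11719666078/1005357 + 118555/17326 = -202935744368293/17418815382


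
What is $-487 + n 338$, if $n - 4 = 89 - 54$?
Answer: $12695$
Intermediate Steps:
$n = 39$ ($n = 4 + \left(89 - 54\right) = 4 + 35 = 39$)
$-487 + n 338 = -487 + 39 \cdot 338 = -487 + 13182 = 12695$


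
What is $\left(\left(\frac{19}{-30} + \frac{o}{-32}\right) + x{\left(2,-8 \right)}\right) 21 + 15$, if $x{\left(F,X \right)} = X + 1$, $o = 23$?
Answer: $- \frac{25663}{160} \approx -160.39$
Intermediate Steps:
$x{\left(F,X \right)} = 1 + X$
$\left(\left(\frac{19}{-30} + \frac{o}{-32}\right) + x{\left(2,-8 \right)}\right) 21 + 15 = \left(\left(\frac{19}{-30} + \frac{23}{-32}\right) + \left(1 - 8\right)\right) 21 + 15 = \left(\left(19 \left(- \frac{1}{30}\right) + 23 \left(- \frac{1}{32}\right)\right) - 7\right) 21 + 15 = \left(\left(- \frac{19}{30} - \frac{23}{32}\right) - 7\right) 21 + 15 = \left(- \frac{649}{480} - 7\right) 21 + 15 = \left(- \frac{4009}{480}\right) 21 + 15 = - \frac{28063}{160} + 15 = - \frac{25663}{160}$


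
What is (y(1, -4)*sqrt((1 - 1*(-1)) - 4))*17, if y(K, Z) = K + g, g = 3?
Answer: 68*I*sqrt(2) ≈ 96.167*I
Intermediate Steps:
y(K, Z) = 3 + K (y(K, Z) = K + 3 = 3 + K)
(y(1, -4)*sqrt((1 - 1*(-1)) - 4))*17 = ((3 + 1)*sqrt((1 - 1*(-1)) - 4))*17 = (4*sqrt((1 + 1) - 4))*17 = (4*sqrt(2 - 4))*17 = (4*sqrt(-2))*17 = (4*(I*sqrt(2)))*17 = (4*I*sqrt(2))*17 = 68*I*sqrt(2)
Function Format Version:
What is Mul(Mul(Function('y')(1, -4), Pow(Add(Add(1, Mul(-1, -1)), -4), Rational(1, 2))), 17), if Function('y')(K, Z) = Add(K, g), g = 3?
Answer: Mul(68, I, Pow(2, Rational(1, 2))) ≈ Mul(96.167, I)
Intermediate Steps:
Function('y')(K, Z) = Add(3, K) (Function('y')(K, Z) = Add(K, 3) = Add(3, K))
Mul(Mul(Function('y')(1, -4), Pow(Add(Add(1, Mul(-1, -1)), -4), Rational(1, 2))), 17) = Mul(Mul(Add(3, 1), Pow(Add(Add(1, Mul(-1, -1)), -4), Rational(1, 2))), 17) = Mul(Mul(4, Pow(Add(Add(1, 1), -4), Rational(1, 2))), 17) = Mul(Mul(4, Pow(Add(2, -4), Rational(1, 2))), 17) = Mul(Mul(4, Pow(-2, Rational(1, 2))), 17) = Mul(Mul(4, Mul(I, Pow(2, Rational(1, 2)))), 17) = Mul(Mul(4, I, Pow(2, Rational(1, 2))), 17) = Mul(68, I, Pow(2, Rational(1, 2)))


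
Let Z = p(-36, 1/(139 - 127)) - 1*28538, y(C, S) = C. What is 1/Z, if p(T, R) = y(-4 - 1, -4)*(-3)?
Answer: -1/28523 ≈ -3.5059e-5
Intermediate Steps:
p(T, R) = 15 (p(T, R) = (-4 - 1)*(-3) = -5*(-3) = 15)
Z = -28523 (Z = 15 - 1*28538 = 15 - 28538 = -28523)
1/Z = 1/(-28523) = -1/28523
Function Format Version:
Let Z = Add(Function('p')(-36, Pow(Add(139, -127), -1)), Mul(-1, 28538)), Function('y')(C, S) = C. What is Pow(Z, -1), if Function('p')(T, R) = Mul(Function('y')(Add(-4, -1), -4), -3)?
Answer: Rational(-1, 28523) ≈ -3.5059e-5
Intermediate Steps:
Function('p')(T, R) = 15 (Function('p')(T, R) = Mul(Add(-4, -1), -3) = Mul(-5, -3) = 15)
Z = -28523 (Z = Add(15, Mul(-1, 28538)) = Add(15, -28538) = -28523)
Pow(Z, -1) = Pow(-28523, -1) = Rational(-1, 28523)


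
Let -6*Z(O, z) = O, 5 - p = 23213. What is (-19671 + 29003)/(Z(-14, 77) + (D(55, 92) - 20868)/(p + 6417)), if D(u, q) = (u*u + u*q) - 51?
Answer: 156693612/52013 ≈ 3012.6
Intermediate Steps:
p = -23208 (p = 5 - 1*23213 = 5 - 23213 = -23208)
Z(O, z) = -O/6
D(u, q) = -51 + u² + q*u (D(u, q) = (u² + q*u) - 51 = -51 + u² + q*u)
(-19671 + 29003)/(Z(-14, 77) + (D(55, 92) - 20868)/(p + 6417)) = (-19671 + 29003)/(-⅙*(-14) + ((-51 + 55² + 92*55) - 20868)/(-23208 + 6417)) = 9332/(7/3 + ((-51 + 3025 + 5060) - 20868)/(-16791)) = 9332/(7/3 + (8034 - 20868)*(-1/16791)) = 9332/(7/3 - 12834*(-1/16791)) = 9332/(7/3 + 4278/5597) = 9332/(52013/16791) = 9332*(16791/52013) = 156693612/52013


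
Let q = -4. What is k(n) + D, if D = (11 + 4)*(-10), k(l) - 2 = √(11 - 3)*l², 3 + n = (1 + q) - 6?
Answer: -148 + 288*√2 ≈ 259.29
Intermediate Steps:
n = -12 (n = -3 + ((1 - 4) - 6) = -3 + (-3 - 6) = -3 - 9 = -12)
k(l) = 2 + 2*√2*l² (k(l) = 2 + √(11 - 3)*l² = 2 + √8*l² = 2 + (2*√2)*l² = 2 + 2*√2*l²)
D = -150 (D = 15*(-10) = -150)
k(n) + D = (2 + 2*√2*(-12)²) - 150 = (2 + 2*√2*144) - 150 = (2 + 288*√2) - 150 = -148 + 288*√2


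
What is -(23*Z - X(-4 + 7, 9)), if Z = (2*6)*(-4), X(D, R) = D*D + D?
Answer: 1116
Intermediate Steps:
X(D, R) = D + D² (X(D, R) = D² + D = D + D²)
Z = -48 (Z = 12*(-4) = -48)
-(23*Z - X(-4 + 7, 9)) = -(23*(-48) - (-4 + 7)*(1 + (-4 + 7))) = -(-1104 - 3*(1 + 3)) = -(-1104 - 3*4) = -(-1104 - 1*12) = -(-1104 - 12) = -1*(-1116) = 1116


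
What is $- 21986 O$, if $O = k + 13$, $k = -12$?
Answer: $-21986$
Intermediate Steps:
$O = 1$ ($O = -12 + 13 = 1$)
$- 21986 O = \left(-21986\right) 1 = -21986$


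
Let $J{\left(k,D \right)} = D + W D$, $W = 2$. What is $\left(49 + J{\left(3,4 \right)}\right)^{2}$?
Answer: $3721$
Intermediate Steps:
$J{\left(k,D \right)} = 3 D$ ($J{\left(k,D \right)} = D + 2 D = 3 D$)
$\left(49 + J{\left(3,4 \right)}\right)^{2} = \left(49 + 3 \cdot 4\right)^{2} = \left(49 + 12\right)^{2} = 61^{2} = 3721$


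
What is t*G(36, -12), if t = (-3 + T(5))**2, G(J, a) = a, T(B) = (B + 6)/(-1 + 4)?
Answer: -16/3 ≈ -5.3333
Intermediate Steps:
T(B) = 2 + B/3 (T(B) = (6 + B)/3 = (6 + B)*(1/3) = 2 + B/3)
t = 4/9 (t = (-3 + (2 + (1/3)*5))**2 = (-3 + (2 + 5/3))**2 = (-3 + 11/3)**2 = (2/3)**2 = 4/9 ≈ 0.44444)
t*G(36, -12) = (4/9)*(-12) = -16/3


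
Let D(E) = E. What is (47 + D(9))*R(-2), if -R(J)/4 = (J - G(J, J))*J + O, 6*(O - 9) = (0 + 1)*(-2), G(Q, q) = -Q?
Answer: -11200/3 ≈ -3733.3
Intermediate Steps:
O = 26/3 (O = 9 + ((0 + 1)*(-2))/6 = 9 + (1*(-2))/6 = 9 + (⅙)*(-2) = 9 - ⅓ = 26/3 ≈ 8.6667)
R(J) = -104/3 - 8*J² (R(J) = -4*((J - (-1)*J)*J + 26/3) = -4*((J + J)*J + 26/3) = -4*((2*J)*J + 26/3) = -4*(2*J² + 26/3) = -4*(26/3 + 2*J²) = -104/3 - 8*J²)
(47 + D(9))*R(-2) = (47 + 9)*(-104/3 - 8*(-2)²) = 56*(-104/3 - 8*4) = 56*(-104/3 - 32) = 56*(-200/3) = -11200/3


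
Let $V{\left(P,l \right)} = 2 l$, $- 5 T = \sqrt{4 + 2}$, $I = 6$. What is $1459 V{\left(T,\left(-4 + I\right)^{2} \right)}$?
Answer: $11672$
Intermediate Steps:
$T = - \frac{\sqrt{6}}{5}$ ($T = - \frac{\sqrt{4 + 2}}{5} = - \frac{\sqrt{6}}{5} \approx -0.4899$)
$1459 V{\left(T,\left(-4 + I\right)^{2} \right)} = 1459 \cdot 2 \left(-4 + 6\right)^{2} = 1459 \cdot 2 \cdot 2^{2} = 1459 \cdot 2 \cdot 4 = 1459 \cdot 8 = 11672$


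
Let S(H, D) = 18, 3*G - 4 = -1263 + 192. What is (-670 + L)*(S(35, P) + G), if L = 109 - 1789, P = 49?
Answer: 2380550/3 ≈ 7.9352e+5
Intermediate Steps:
G = -1067/3 (G = 4/3 + (-1263 + 192)/3 = 4/3 + (⅓)*(-1071) = 4/3 - 357 = -1067/3 ≈ -355.67)
L = -1680
(-670 + L)*(S(35, P) + G) = (-670 - 1680)*(18 - 1067/3) = -2350*(-1013/3) = 2380550/3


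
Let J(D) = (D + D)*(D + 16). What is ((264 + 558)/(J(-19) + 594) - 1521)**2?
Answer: 32163194281/13924 ≈ 2.3099e+6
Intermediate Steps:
J(D) = 2*D*(16 + D) (J(D) = (2*D)*(16 + D) = 2*D*(16 + D))
((264 + 558)/(J(-19) + 594) - 1521)**2 = ((264 + 558)/(2*(-19)*(16 - 19) + 594) - 1521)**2 = (822/(2*(-19)*(-3) + 594) - 1521)**2 = (822/(114 + 594) - 1521)**2 = (822/708 - 1521)**2 = (822*(1/708) - 1521)**2 = (137/118 - 1521)**2 = (-179341/118)**2 = 32163194281/13924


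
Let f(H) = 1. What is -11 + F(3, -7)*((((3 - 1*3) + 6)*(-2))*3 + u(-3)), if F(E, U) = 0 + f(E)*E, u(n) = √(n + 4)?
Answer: -116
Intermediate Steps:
u(n) = √(4 + n)
F(E, U) = E (F(E, U) = 0 + 1*E = 0 + E = E)
-11 + F(3, -7)*((((3 - 1*3) + 6)*(-2))*3 + u(-3)) = -11 + 3*((((3 - 1*3) + 6)*(-2))*3 + √(4 - 3)) = -11 + 3*((((3 - 3) + 6)*(-2))*3 + √1) = -11 + 3*(((0 + 6)*(-2))*3 + 1) = -11 + 3*((6*(-2))*3 + 1) = -11 + 3*(-12*3 + 1) = -11 + 3*(-36 + 1) = -11 + 3*(-35) = -11 - 105 = -116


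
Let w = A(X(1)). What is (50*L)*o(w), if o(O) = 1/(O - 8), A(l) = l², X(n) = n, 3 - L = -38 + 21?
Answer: -1000/7 ≈ -142.86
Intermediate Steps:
L = 20 (L = 3 - (-38 + 21) = 3 - 1*(-17) = 3 + 17 = 20)
w = 1 (w = 1² = 1)
o(O) = 1/(-8 + O)
(50*L)*o(w) = (50*20)/(-8 + 1) = 1000/(-7) = 1000*(-⅐) = -1000/7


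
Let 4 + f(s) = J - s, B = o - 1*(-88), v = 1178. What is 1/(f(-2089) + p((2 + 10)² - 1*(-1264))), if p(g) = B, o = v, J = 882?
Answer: 1/4233 ≈ 0.00023624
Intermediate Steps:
o = 1178
B = 1266 (B = 1178 - 1*(-88) = 1178 + 88 = 1266)
p(g) = 1266
f(s) = 878 - s (f(s) = -4 + (882 - s) = 878 - s)
1/(f(-2089) + p((2 + 10)² - 1*(-1264))) = 1/((878 - 1*(-2089)) + 1266) = 1/((878 + 2089) + 1266) = 1/(2967 + 1266) = 1/4233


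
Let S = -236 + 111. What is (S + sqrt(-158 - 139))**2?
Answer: 15328 - 750*I*sqrt(33) ≈ 15328.0 - 4308.4*I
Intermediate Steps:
S = -125
(S + sqrt(-158 - 139))**2 = (-125 + sqrt(-158 - 139))**2 = (-125 + sqrt(-297))**2 = (-125 + 3*I*sqrt(33))**2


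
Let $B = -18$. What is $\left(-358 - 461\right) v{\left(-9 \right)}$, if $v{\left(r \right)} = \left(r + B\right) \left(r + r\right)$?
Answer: $-398034$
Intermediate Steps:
$v{\left(r \right)} = 2 r \left(-18 + r\right)$ ($v{\left(r \right)} = \left(r - 18\right) \left(r + r\right) = \left(-18 + r\right) 2 r = 2 r \left(-18 + r\right)$)
$\left(-358 - 461\right) v{\left(-9 \right)} = \left(-358 - 461\right) 2 \left(-9\right) \left(-18 - 9\right) = - 819 \cdot 2 \left(-9\right) \left(-27\right) = \left(-819\right) 486 = -398034$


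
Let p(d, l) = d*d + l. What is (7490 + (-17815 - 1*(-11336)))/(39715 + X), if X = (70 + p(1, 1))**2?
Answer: 1011/44899 ≈ 0.022517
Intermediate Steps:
p(d, l) = l + d**2 (p(d, l) = d**2 + l = l + d**2)
X = 5184 (X = (70 + (1 + 1**2))**2 = (70 + (1 + 1))**2 = (70 + 2)**2 = 72**2 = 5184)
(7490 + (-17815 - 1*(-11336)))/(39715 + X) = (7490 + (-17815 - 1*(-11336)))/(39715 + 5184) = (7490 + (-17815 + 11336))/44899 = (7490 - 6479)*(1/44899) = 1011*(1/44899) = 1011/44899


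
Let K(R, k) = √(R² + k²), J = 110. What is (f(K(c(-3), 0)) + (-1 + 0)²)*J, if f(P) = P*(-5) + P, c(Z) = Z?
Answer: -1210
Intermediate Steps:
f(P) = -4*P (f(P) = -5*P + P = -4*P)
(f(K(c(-3), 0)) + (-1 + 0)²)*J = (-4*√((-3)² + 0²) + (-1 + 0)²)*110 = (-4*√(9 + 0) + (-1)²)*110 = (-4*√9 + 1)*110 = (-4*3 + 1)*110 = (-12 + 1)*110 = -11*110 = -1210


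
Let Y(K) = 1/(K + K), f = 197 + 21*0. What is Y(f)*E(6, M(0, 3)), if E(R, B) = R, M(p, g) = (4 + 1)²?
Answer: 3/197 ≈ 0.015228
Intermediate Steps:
M(p, g) = 25 (M(p, g) = 5² = 25)
f = 197 (f = 197 + 0 = 197)
Y(K) = 1/(2*K)
Y(f)*E(6, M(0, 3)) = ((½)/197)*6 = ((½)*(1/197))*6 = (1/394)*6 = 3/197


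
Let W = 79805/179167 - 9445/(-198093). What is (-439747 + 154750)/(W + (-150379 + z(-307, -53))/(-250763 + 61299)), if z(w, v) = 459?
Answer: -239554401286086405981/1079592221985880 ≈ -2.2189e+5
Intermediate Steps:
W = 17501044180/35491728531 (W = 79805*(1/179167) - 9445*(-1/198093) = 79805/179167 + 9445/198093 = 17501044180/35491728531 ≈ 0.49310)
(-439747 + 154750)/(W + (-150379 + z(-307, -53))/(-250763 + 61299)) = (-439747 + 154750)/(17501044180/35491728531 + (-150379 + 459)/(-250763 + 61299)) = -284997/(17501044180/35491728531 - 149920/(-189464)) = -284997/(17501044180/35491728531 - 149920*(-1/189464)) = -284997/(17501044180/35491728531 + 18740/23683) = -284997/1079592221985880/840550606799673 = -284997*840550606799673/1079592221985880 = -239554401286086405981/1079592221985880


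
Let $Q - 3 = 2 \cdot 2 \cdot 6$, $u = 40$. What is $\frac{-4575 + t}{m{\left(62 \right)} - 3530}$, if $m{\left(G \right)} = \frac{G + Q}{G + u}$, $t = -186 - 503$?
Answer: $\frac{536928}{359971} \approx 1.4916$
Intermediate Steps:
$t = -689$ ($t = -186 - 503 = -689$)
$Q = 27$ ($Q = 3 + 2 \cdot 2 \cdot 6 = 3 + 4 \cdot 6 = 3 + 24 = 27$)
$m{\left(G \right)} = \frac{27 + G}{40 + G}$ ($m{\left(G \right)} = \frac{G + 27}{G + 40} = \frac{27 + G}{40 + G}$)
$\frac{-4575 + t}{m{\left(62 \right)} - 3530} = \frac{-4575 - 689}{\frac{27 + 62}{40 + 62} - 3530} = - \frac{5264}{\frac{1}{102} \cdot 89 - 3530} = - \frac{5264}{\frac{89}{102} - 3530} = - \frac{5264}{- \frac{359971}{102}} = \left(-5264\right) \left(- \frac{102}{359971}\right) = \frac{536928}{359971}$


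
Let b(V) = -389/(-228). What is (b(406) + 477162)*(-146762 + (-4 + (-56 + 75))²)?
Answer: -15942247465525/228 ≈ -6.9922e+10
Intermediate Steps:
b(V) = 389/228 (b(V) = -389*(-1/228) = 389/228)
(b(406) + 477162)*(-146762 + (-4 + (-56 + 75))²) = (389/228 + 477162)*(-146762 + (-4 + (-56 + 75))²) = 108793325*(-146762 + (-4 + 19)²)/228 = 108793325*(-146762 + 15²)/228 = 108793325*(-146762 + 225)/228 = (108793325/228)*(-146537) = -15942247465525/228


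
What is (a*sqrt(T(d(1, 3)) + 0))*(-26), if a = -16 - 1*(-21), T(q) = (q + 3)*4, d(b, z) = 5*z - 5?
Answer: -260*sqrt(13) ≈ -937.44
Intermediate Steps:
d(b, z) = -5 + 5*z
T(q) = 12 + 4*q (T(q) = (3 + q)*4 = 12 + 4*q)
a = 5 (a = -16 + 21 = 5)
(a*sqrt(T(d(1, 3)) + 0))*(-26) = (5*sqrt((12 + 4*(-5 + 5*3)) + 0))*(-26) = (5*sqrt((12 + 4*(-5 + 15)) + 0))*(-26) = (5*sqrt((12 + 4*10) + 0))*(-26) = (5*sqrt((12 + 40) + 0))*(-26) = (5*sqrt(52 + 0))*(-26) = (5*sqrt(52))*(-26) = (5*(2*sqrt(13)))*(-26) = (10*sqrt(13))*(-26) = -260*sqrt(13)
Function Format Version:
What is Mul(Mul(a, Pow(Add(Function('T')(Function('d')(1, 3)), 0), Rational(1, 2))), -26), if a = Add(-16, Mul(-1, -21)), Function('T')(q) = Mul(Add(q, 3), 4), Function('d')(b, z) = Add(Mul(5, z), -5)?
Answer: Mul(-260, Pow(13, Rational(1, 2))) ≈ -937.44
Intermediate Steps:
Function('d')(b, z) = Add(-5, Mul(5, z))
Function('T')(q) = Add(12, Mul(4, q)) (Function('T')(q) = Mul(Add(3, q), 4) = Add(12, Mul(4, q)))
a = 5 (a = Add(-16, 21) = 5)
Mul(Mul(a, Pow(Add(Function('T')(Function('d')(1, 3)), 0), Rational(1, 2))), -26) = Mul(Mul(5, Pow(Add(Add(12, Mul(4, Add(-5, Mul(5, 3)))), 0), Rational(1, 2))), -26) = Mul(Mul(5, Pow(Add(Add(12, Mul(4, Add(-5, 15))), 0), Rational(1, 2))), -26) = Mul(Mul(5, Pow(Add(Add(12, Mul(4, 10)), 0), Rational(1, 2))), -26) = Mul(Mul(5, Pow(Add(Add(12, 40), 0), Rational(1, 2))), -26) = Mul(Mul(5, Pow(Add(52, 0), Rational(1, 2))), -26) = Mul(Mul(5, Pow(52, Rational(1, 2))), -26) = Mul(Mul(5, Mul(2, Pow(13, Rational(1, 2)))), -26) = Mul(Mul(10, Pow(13, Rational(1, 2))), -26) = Mul(-260, Pow(13, Rational(1, 2)))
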